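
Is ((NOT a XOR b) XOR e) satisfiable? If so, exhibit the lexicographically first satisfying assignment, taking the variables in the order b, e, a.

b=0, e=0, a=0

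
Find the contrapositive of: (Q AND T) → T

Contrapositive: NOT T → NOT (Q AND T)
Note: A statement and its contrapositive are logically equivalent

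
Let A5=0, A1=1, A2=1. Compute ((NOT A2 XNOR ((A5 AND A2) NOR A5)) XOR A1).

Substituting: ((NOT 1 XNOR ((0 AND 1) NOR 0)) XOR 1)
= 1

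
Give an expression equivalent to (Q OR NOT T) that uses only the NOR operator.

((Q NOR (T NOR T)) NOR (Q NOR (T NOR T)))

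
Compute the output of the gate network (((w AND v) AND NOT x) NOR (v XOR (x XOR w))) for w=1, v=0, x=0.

Substituting: (((1 AND 0) AND NOT 0) NOR (0 XOR (0 XOR 1)))
= 0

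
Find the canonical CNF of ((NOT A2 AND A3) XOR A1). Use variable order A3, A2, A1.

(A3 OR A2 OR A1) AND (A3 OR NOT A2 OR A1) AND (NOT A3 OR A2 OR NOT A1) AND (NOT A3 OR NOT A2 OR A1)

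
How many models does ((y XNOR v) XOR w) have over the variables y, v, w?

Satisfying assignments: (0,0,0), (0,1,1), (1,0,1), (1,1,0)
Count: 4 out of 8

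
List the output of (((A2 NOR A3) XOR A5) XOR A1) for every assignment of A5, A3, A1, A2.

A5 | A3 | A1 | A2 | Output
--------------------------
0 | 0 | 0 | 0 | 1
0 | 0 | 0 | 1 | 0
0 | 0 | 1 | 0 | 0
0 | 0 | 1 | 1 | 1
0 | 1 | 0 | 0 | 0
0 | 1 | 0 | 1 | 0
0 | 1 | 1 | 0 | 1
0 | 1 | 1 | 1 | 1
1 | 0 | 0 | 0 | 0
1 | 0 | 0 | 1 | 1
1 | 0 | 1 | 0 | 1
1 | 0 | 1 | 1 | 0
1 | 1 | 0 | 0 | 1
1 | 1 | 0 | 1 | 1
1 | 1 | 1 | 0 | 0
1 | 1 | 1 | 1 | 0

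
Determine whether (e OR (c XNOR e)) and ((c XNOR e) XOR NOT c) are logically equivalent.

No. Counterexample: with c=0, e=0, Expression 1 = 1 but Expression 2 = 0.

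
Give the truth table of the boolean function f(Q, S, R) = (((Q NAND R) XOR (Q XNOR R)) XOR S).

Q | S | R | Output
------------------
0 | 0 | 0 | 0
0 | 0 | 1 | 1
0 | 1 | 0 | 1
0 | 1 | 1 | 0
1 | 0 | 0 | 1
1 | 0 | 1 | 1
1 | 1 | 0 | 0
1 | 1 | 1 | 0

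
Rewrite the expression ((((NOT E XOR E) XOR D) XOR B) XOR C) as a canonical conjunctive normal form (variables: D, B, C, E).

(D OR B OR NOT C OR E) AND (D OR B OR NOT C OR NOT E) AND (D OR NOT B OR C OR E) AND (D OR NOT B OR C OR NOT E) AND (NOT D OR B OR C OR E) AND (NOT D OR B OR C OR NOT E) AND (NOT D OR NOT B OR NOT C OR E) AND (NOT D OR NOT B OR NOT C OR NOT E)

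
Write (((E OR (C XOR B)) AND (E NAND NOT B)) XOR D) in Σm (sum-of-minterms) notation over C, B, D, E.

Σm(2, 3, 4, 5, 8, 11, 13, 14) = (NOT C AND NOT B AND D AND NOT E) OR (NOT C AND NOT B AND D AND E) OR (NOT C AND B AND NOT D AND NOT E) OR (NOT C AND B AND NOT D AND E) OR (C AND NOT B AND NOT D AND NOT E) OR (C AND NOT B AND D AND E) OR (C AND B AND NOT D AND E) OR (C AND B AND D AND NOT E)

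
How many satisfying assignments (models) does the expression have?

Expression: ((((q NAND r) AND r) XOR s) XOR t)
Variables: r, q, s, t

Satisfying assignments: (0,0,0,1), (0,0,1,0), (0,1,0,1), (0,1,1,0), (1,0,0,0), (1,0,1,1), (1,1,0,1), (1,1,1,0)
Count: 8 out of 16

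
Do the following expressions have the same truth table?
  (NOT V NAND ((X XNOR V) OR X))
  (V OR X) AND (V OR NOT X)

Yes, they are equivalent — the two output columns agree on all 4 assignments:
V | X | Expression 1 | Expression 2
-----------------------------------
0 | 0 | 0 | 0
0 | 1 | 0 | 0
1 | 0 | 1 | 1
1 | 1 | 1 | 1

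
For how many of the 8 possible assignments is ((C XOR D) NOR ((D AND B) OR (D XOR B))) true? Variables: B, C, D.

Satisfying assignments: (0,0,0)
Count: 1 out of 8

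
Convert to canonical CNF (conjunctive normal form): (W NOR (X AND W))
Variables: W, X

(NOT W OR X) AND (NOT W OR NOT X)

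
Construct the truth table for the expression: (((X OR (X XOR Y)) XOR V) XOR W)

V | X | Y | W | Output
----------------------
0 | 0 | 0 | 0 | 0
0 | 0 | 0 | 1 | 1
0 | 0 | 1 | 0 | 1
0 | 0 | 1 | 1 | 0
0 | 1 | 0 | 0 | 1
0 | 1 | 0 | 1 | 0
0 | 1 | 1 | 0 | 1
0 | 1 | 1 | 1 | 0
1 | 0 | 0 | 0 | 1
1 | 0 | 0 | 1 | 0
1 | 0 | 1 | 0 | 0
1 | 0 | 1 | 1 | 1
1 | 1 | 0 | 0 | 0
1 | 1 | 0 | 1 | 1
1 | 1 | 1 | 0 | 0
1 | 1 | 1 | 1 | 1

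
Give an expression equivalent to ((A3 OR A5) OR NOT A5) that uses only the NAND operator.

((((A3 NAND A3) NAND (A5 NAND A5)) NAND ((A3 NAND A3) NAND (A5 NAND A5))) NAND ((A5 NAND A5) NAND (A5 NAND A5)))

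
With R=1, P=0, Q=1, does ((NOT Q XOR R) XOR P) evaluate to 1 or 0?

Substituting: ((NOT 1 XOR 1) XOR 0)
= 1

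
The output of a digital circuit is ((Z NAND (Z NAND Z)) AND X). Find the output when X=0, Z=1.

Substituting: ((1 NAND (1 NAND 1)) AND 0)
= 0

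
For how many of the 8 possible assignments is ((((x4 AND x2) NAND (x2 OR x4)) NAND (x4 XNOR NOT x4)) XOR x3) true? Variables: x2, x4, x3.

Satisfying assignments: (0,0,0), (0,1,0), (1,0,0), (1,1,0)
Count: 4 out of 8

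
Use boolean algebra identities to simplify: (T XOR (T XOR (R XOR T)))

By XOR self-cancellation ((E XOR v) XOR v = E):
= (R XOR T)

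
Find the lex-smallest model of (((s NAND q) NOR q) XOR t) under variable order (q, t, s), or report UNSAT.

q=0, t=1, s=0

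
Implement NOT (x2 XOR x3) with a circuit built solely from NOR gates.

(((((x2 NOR x3) NOR (x2 NOR x3)) NOR ((x2 NOR x3) NOR (x2 NOR x3))) NOR ((((x2 NOR x2) NOR (x3 NOR x3)) NOR ((x2 NOR x2) NOR (x3 NOR x3))) NOR (((x2 NOR x2) NOR (x3 NOR x3)) NOR ((x2 NOR x2) NOR (x3 NOR x3))))) NOR ((((x2 NOR x3) NOR (x2 NOR x3)) NOR ((x2 NOR x3) NOR (x2 NOR x3))) NOR ((((x2 NOR x2) NOR (x3 NOR x3)) NOR ((x2 NOR x2) NOR (x3 NOR x3))) NOR (((x2 NOR x2) NOR (x3 NOR x3)) NOR ((x2 NOR x2) NOR (x3 NOR x3))))))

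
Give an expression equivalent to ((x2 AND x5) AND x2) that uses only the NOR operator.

((((x2 NOR x2) NOR (x5 NOR x5)) NOR ((x2 NOR x2) NOR (x5 NOR x5))) NOR (x2 NOR x2))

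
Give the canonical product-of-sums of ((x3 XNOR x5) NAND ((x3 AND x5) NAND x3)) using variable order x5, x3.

ΠM(0) = (x5 OR x3)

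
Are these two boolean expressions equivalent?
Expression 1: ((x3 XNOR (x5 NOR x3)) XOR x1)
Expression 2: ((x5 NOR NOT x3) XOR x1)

No. Counterexample: with x3=0, x5=1, x1=0, Expression 1 = 1 but Expression 2 = 0.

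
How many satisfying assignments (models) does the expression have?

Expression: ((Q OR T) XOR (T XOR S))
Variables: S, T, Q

Satisfying assignments: (0,0,1), (1,0,0), (1,1,0), (1,1,1)
Count: 4 out of 8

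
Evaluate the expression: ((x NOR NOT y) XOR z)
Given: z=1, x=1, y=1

Substituting: ((1 NOR NOT 1) XOR 1)
= 1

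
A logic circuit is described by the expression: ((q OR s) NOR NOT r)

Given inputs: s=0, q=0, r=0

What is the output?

Substituting: ((0 OR 0) NOR NOT 0)
= 0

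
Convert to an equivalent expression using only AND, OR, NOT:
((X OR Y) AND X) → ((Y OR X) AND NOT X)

NOT ((X OR Y) AND X) OR ((Y OR X) AND NOT X)
(Implication elimination: A → B = NOT A OR B)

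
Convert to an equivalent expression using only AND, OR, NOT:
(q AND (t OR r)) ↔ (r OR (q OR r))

((q AND (t OR r)) AND (r OR (q OR r))) OR (NOT (q AND (t OR r)) AND NOT (r OR (q OR r)))
(Biconditional = both true or both false)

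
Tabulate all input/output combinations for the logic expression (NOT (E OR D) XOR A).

D | A | E | Output
------------------
0 | 0 | 0 | 1
0 | 0 | 1 | 0
0 | 1 | 0 | 0
0 | 1 | 1 | 1
1 | 0 | 0 | 0
1 | 0 | 1 | 0
1 | 1 | 0 | 1
1 | 1 | 1 | 1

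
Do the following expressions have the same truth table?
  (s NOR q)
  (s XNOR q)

No. Counterexample: with s=1, q=1, Expression 1 = 0 but Expression 2 = 1.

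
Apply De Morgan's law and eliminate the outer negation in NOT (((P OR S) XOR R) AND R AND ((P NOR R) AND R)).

NOT ((P OR S) XOR R) OR NOT R OR NOT ((P NOR R) AND R)
De Morgan's: NOT(AND of terms) = OR of negations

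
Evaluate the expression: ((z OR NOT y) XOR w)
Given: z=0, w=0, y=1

Substituting: ((0 OR NOT 1) XOR 0)
= 0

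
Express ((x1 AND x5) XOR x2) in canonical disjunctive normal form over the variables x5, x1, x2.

(NOT x5 AND NOT x1 AND x2) OR (NOT x5 AND x1 AND x2) OR (x5 AND NOT x1 AND x2) OR (x5 AND x1 AND NOT x2)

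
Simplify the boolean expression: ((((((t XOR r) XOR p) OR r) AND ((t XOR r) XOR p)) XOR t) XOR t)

By XOR self-cancellation ((E XOR v) XOR v = E) then absorption (E AND (E OR v) = E):
= ((t XOR r) XOR p)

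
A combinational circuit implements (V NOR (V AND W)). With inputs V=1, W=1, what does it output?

Substituting: (1 NOR (1 AND 1))
= 0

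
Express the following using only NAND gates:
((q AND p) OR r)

((((q NAND p) NAND (q NAND p)) NAND ((q NAND p) NAND (q NAND p))) NAND (r NAND r))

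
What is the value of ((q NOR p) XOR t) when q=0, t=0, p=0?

Substituting: ((0 NOR 0) XOR 0)
= 1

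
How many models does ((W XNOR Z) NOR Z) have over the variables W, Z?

Satisfying assignments: (1,0)
Count: 1 out of 4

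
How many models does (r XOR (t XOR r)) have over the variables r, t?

Satisfying assignments: (0,1), (1,1)
Count: 2 out of 4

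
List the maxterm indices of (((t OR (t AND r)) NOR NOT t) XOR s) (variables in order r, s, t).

ΠM(0, 1, 4, 5) = (r OR s OR t) AND (r OR s OR NOT t) AND (NOT r OR s OR t) AND (NOT r OR s OR NOT t)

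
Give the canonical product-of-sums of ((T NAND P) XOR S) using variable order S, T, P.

ΠM(3, 4, 5, 6) = (S OR NOT T OR NOT P) AND (NOT S OR T OR P) AND (NOT S OR T OR NOT P) AND (NOT S OR NOT T OR P)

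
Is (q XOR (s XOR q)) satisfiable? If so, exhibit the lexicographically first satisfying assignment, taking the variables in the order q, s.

q=0, s=1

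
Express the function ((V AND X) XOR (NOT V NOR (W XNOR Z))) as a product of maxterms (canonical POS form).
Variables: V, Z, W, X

ΠM(0, 1, 2, 3, 4, 5, 6, 7, 8, 11, 13, 14) = (V OR Z OR W OR X) AND (V OR Z OR W OR NOT X) AND (V OR Z OR NOT W OR X) AND (V OR Z OR NOT W OR NOT X) AND (V OR NOT Z OR W OR X) AND (V OR NOT Z OR W OR NOT X) AND (V OR NOT Z OR NOT W OR X) AND (V OR NOT Z OR NOT W OR NOT X) AND (NOT V OR Z OR W OR X) AND (NOT V OR Z OR NOT W OR NOT X) AND (NOT V OR NOT Z OR W OR NOT X) AND (NOT V OR NOT Z OR NOT W OR X)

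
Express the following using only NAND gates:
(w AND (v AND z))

((w NAND ((v NAND z) NAND (v NAND z))) NAND (w NAND ((v NAND z) NAND (v NAND z))))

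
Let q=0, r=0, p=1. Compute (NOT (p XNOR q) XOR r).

Substituting: (NOT (1 XNOR 0) XOR 0)
= 1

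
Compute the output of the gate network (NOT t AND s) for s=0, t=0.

Substituting: (NOT 0 AND 0)
= 0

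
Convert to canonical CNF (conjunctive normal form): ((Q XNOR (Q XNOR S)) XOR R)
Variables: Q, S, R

(Q OR S OR R) AND (Q OR NOT S OR NOT R) AND (NOT Q OR S OR R) AND (NOT Q OR NOT S OR NOT R)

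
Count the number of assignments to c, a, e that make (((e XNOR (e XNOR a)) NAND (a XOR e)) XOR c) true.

Satisfying assignments: (0,0,0), (0,0,1), (0,1,1), (1,1,0)
Count: 4 out of 8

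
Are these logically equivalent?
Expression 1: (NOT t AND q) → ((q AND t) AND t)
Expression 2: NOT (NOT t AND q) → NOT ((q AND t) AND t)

No, Inverse is not equivalent to original (counterexample: t=0, q=1)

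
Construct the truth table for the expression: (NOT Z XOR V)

V | Z | Output
--------------
0 | 0 | 1
0 | 1 | 0
1 | 0 | 0
1 | 1 | 1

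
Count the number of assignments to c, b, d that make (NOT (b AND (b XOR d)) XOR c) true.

Satisfying assignments: (0,0,0), (0,0,1), (0,1,1), (1,1,0)
Count: 4 out of 8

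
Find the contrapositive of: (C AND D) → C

Contrapositive: NOT C → NOT (C AND D)
Note: A statement and its contrapositive are logically equivalent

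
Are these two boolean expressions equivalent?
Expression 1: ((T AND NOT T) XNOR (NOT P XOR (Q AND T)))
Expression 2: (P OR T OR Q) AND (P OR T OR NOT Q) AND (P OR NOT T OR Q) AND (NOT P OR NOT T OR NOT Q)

Yes, they are equivalent — the two output columns agree on all 8 assignments:
P | T | Q | Expression 1 | Expression 2
---------------------------------------
0 | 0 | 0 | 0 | 0
0 | 0 | 1 | 0 | 0
0 | 1 | 0 | 0 | 0
0 | 1 | 1 | 1 | 1
1 | 0 | 0 | 1 | 1
1 | 0 | 1 | 1 | 1
1 | 1 | 0 | 1 | 1
1 | 1 | 1 | 0 | 0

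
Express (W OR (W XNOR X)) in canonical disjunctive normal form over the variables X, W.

(NOT X AND NOT W) OR (NOT X AND W) OR (X AND W)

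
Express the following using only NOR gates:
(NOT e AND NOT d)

(((e NOR e) NOR (e NOR e)) NOR ((d NOR d) NOR (d NOR d)))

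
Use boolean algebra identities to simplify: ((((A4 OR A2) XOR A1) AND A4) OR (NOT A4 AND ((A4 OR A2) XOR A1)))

By distribution ((E AND v) OR (E AND NOT v) = E):
= ((A4 OR A2) XOR A1)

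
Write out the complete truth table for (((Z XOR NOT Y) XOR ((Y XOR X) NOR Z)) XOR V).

V | Z | X | Y | Output
----------------------
0 | 0 | 0 | 0 | 0
0 | 0 | 0 | 1 | 0
0 | 0 | 1 | 0 | 1
0 | 0 | 1 | 1 | 1
0 | 1 | 0 | 0 | 0
0 | 1 | 0 | 1 | 1
0 | 1 | 1 | 0 | 0
0 | 1 | 1 | 1 | 1
1 | 0 | 0 | 0 | 1
1 | 0 | 0 | 1 | 1
1 | 0 | 1 | 0 | 0
1 | 0 | 1 | 1 | 0
1 | 1 | 0 | 0 | 1
1 | 1 | 0 | 1 | 0
1 | 1 | 1 | 0 | 1
1 | 1 | 1 | 1 | 0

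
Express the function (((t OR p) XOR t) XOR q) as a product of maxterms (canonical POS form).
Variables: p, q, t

ΠM(0, 1, 5, 6) = (p OR q OR t) AND (p OR q OR NOT t) AND (NOT p OR q OR NOT t) AND (NOT p OR NOT q OR t)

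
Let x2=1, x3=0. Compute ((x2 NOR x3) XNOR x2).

Substituting: ((1 NOR 0) XNOR 1)
= 0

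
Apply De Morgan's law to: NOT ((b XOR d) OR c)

NOT (b XOR d) AND NOT c
De Morgan's: NOT(OR of terms) = AND of negations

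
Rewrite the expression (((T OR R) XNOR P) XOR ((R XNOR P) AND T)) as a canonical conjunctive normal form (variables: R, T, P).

(R OR T OR NOT P) AND (NOT R OR T OR P) AND (NOT R OR NOT T OR P) AND (NOT R OR NOT T OR NOT P)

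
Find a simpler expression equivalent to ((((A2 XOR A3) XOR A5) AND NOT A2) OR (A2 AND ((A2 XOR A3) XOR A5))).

By distribution ((E AND v) OR (E AND NOT v) = E):
= ((A2 XOR A3) XOR A5)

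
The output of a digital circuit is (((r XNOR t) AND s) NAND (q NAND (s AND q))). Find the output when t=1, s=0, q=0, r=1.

Substituting: (((1 XNOR 1) AND 0) NAND (0 NAND (0 AND 0)))
= 1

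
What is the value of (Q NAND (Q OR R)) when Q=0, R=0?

Substituting: (0 NAND (0 OR 0))
= 1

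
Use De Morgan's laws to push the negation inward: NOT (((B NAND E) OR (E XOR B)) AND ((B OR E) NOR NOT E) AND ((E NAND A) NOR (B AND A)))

NOT ((B NAND E) OR (E XOR B)) OR NOT ((B OR E) NOR NOT E) OR NOT ((E NAND A) NOR (B AND A))
De Morgan's: NOT(AND of terms) = OR of negations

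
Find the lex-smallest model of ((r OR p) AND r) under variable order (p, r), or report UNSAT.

p=0, r=1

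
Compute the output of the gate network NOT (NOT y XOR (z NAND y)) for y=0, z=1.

Substituting: NOT (NOT 0 XOR (1 NAND 0))
= 1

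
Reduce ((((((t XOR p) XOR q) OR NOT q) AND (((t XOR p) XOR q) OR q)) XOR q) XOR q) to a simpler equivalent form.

By XOR self-cancellation ((E XOR v) XOR v = E) then distribution ((E OR v) AND (E OR NOT v) = E):
= ((t XOR p) XOR q)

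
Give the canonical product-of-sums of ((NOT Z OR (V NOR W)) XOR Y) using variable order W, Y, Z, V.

ΠM(3, 4, 5, 6, 10, 11, 12, 13) = (W OR Y OR NOT Z OR NOT V) AND (W OR NOT Y OR Z OR V) AND (W OR NOT Y OR Z OR NOT V) AND (W OR NOT Y OR NOT Z OR V) AND (NOT W OR Y OR NOT Z OR V) AND (NOT W OR Y OR NOT Z OR NOT V) AND (NOT W OR NOT Y OR Z OR V) AND (NOT W OR NOT Y OR Z OR NOT V)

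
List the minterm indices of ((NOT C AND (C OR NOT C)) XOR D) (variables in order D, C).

Σm(0, 3) = (NOT D AND NOT C) OR (D AND C)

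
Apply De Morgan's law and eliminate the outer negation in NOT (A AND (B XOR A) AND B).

NOT A OR NOT (B XOR A) OR NOT B
De Morgan's: NOT(AND of terms) = OR of negations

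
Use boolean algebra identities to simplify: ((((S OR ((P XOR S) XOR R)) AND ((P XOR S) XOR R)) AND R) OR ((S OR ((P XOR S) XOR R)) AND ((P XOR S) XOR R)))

By absorption (E OR (E AND v) = E) then absorption (E AND (E OR v) = E):
= ((P XOR S) XOR R)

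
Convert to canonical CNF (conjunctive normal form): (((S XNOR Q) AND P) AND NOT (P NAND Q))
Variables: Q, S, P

(Q OR S OR P) AND (Q OR S OR NOT P) AND (Q OR NOT S OR P) AND (Q OR NOT S OR NOT P) AND (NOT Q OR S OR P) AND (NOT Q OR S OR NOT P) AND (NOT Q OR NOT S OR P)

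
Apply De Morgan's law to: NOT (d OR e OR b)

NOT d AND NOT e AND NOT b
De Morgan's: NOT(OR of terms) = AND of negations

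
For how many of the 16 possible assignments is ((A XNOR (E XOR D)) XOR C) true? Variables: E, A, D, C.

Satisfying assignments: (0,0,0,0), (0,0,1,1), (0,1,0,1), (0,1,1,0), (1,0,0,1), (1,0,1,0), (1,1,0,0), (1,1,1,1)
Count: 8 out of 16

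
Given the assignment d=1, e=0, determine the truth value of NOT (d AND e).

Substituting: NOT (1 AND 0)
= 1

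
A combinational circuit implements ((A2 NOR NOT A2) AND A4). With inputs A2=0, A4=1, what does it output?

Substituting: ((0 NOR NOT 0) AND 1)
= 0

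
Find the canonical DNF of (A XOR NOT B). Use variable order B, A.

(NOT B AND NOT A) OR (B AND A)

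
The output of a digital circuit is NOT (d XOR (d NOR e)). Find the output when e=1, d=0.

Substituting: NOT (0 XOR (0 NOR 1))
= 1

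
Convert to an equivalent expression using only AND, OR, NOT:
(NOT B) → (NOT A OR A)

B OR (NOT A OR A)
(Implication elimination: A → B = NOT A OR B)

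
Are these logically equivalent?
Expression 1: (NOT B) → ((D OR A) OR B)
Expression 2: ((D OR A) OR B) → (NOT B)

No, Converse is not equivalent to original (counterexample: B=0, A=0, D=0)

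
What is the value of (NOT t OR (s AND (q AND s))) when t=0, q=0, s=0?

Substituting: (NOT 0 OR (0 AND (0 AND 0)))
= 1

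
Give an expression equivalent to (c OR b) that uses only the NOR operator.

((c NOR b) NOR (c NOR b))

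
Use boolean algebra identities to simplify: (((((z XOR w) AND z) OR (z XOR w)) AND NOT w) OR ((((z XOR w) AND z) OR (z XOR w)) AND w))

By distribution ((E AND v) OR (E AND NOT v) = E) then absorption (E OR (E AND v) = E):
= (z XOR w)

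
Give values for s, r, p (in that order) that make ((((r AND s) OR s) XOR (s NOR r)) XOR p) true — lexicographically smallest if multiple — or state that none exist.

s=0, r=0, p=0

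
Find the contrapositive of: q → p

Contrapositive: NOT p → NOT q
Note: A statement and its contrapositive are logically equivalent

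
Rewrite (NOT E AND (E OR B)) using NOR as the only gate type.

(((E NOR E) NOR (E NOR E)) NOR (((E NOR B) NOR (E NOR B)) NOR ((E NOR B) NOR (E NOR B))))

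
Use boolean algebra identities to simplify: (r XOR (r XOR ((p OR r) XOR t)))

By XOR self-cancellation ((E XOR v) XOR v = E):
= ((p OR r) XOR t)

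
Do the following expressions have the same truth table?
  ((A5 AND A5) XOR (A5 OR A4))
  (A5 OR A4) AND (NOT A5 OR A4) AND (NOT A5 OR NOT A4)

Yes, they are equivalent — the two output columns agree on all 4 assignments:
A5 | A4 | Expression 1 | Expression 2
-------------------------------------
0 | 0 | 0 | 0
0 | 1 | 1 | 1
1 | 0 | 0 | 0
1 | 1 | 0 | 0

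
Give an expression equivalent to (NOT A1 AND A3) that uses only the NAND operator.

(((A1 NAND A1) NAND A3) NAND ((A1 NAND A1) NAND A3))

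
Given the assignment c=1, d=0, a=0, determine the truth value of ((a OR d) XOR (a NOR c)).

Substituting: ((0 OR 0) XOR (0 NOR 1))
= 0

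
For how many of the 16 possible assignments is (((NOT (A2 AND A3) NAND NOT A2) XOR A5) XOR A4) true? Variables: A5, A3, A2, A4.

Satisfying assignments: (0,0,0,1), (0,0,1,0), (0,1,0,1), (0,1,1,0), (1,0,0,0), (1,0,1,1), (1,1,0,0), (1,1,1,1)
Count: 8 out of 16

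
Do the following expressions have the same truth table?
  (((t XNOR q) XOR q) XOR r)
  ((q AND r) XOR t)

No. Counterexample: with q=0, r=0, t=0, Expression 1 = 1 but Expression 2 = 0.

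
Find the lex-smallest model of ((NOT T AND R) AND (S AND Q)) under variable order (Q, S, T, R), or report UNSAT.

Q=1, S=1, T=0, R=1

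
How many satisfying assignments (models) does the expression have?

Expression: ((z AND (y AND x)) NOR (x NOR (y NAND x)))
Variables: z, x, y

Satisfying assignments: (0,0,0), (0,0,1), (0,1,0), (0,1,1), (1,0,0), (1,0,1), (1,1,0)
Count: 7 out of 8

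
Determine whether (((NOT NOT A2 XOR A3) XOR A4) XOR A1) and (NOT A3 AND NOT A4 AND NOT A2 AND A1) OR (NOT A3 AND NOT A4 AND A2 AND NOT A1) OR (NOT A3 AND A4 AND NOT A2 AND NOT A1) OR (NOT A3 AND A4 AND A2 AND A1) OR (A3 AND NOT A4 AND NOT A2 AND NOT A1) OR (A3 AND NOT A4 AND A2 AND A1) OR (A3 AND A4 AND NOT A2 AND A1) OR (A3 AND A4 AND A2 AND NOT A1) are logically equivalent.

Yes, they are equivalent — the two output columns agree on all 16 assignments:
A3 | A4 | A2 | A1 | Expression 1 | Expression 2
-----------------------------------------------
0 | 0 | 0 | 0 | 0 | 0
0 | 0 | 0 | 1 | 1 | 1
0 | 0 | 1 | 0 | 1 | 1
0 | 0 | 1 | 1 | 0 | 0
0 | 1 | 0 | 0 | 1 | 1
0 | 1 | 0 | 1 | 0 | 0
0 | 1 | 1 | 0 | 0 | 0
0 | 1 | 1 | 1 | 1 | 1
1 | 0 | 0 | 0 | 1 | 1
1 | 0 | 0 | 1 | 0 | 0
1 | 0 | 1 | 0 | 0 | 0
1 | 0 | 1 | 1 | 1 | 1
1 | 1 | 0 | 0 | 0 | 0
1 | 1 | 0 | 1 | 1 | 1
1 | 1 | 1 | 0 | 1 | 1
1 | 1 | 1 | 1 | 0 | 0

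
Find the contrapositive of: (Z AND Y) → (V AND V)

Contrapositive: NOT (V AND V) → NOT (Z AND Y)
Note: A statement and its contrapositive are logically equivalent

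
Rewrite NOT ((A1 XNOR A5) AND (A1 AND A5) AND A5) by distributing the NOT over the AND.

NOT (A1 XNOR A5) OR NOT (A1 AND A5) OR NOT A5
De Morgan's: NOT(AND of terms) = OR of negations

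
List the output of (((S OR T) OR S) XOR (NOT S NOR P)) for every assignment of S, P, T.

S | P | T | Output
------------------
0 | 0 | 0 | 0
0 | 0 | 1 | 1
0 | 1 | 0 | 0
0 | 1 | 1 | 1
1 | 0 | 0 | 0
1 | 0 | 1 | 0
1 | 1 | 0 | 1
1 | 1 | 1 | 1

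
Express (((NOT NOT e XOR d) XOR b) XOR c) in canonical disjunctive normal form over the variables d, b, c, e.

(NOT d AND NOT b AND NOT c AND e) OR (NOT d AND NOT b AND c AND NOT e) OR (NOT d AND b AND NOT c AND NOT e) OR (NOT d AND b AND c AND e) OR (d AND NOT b AND NOT c AND NOT e) OR (d AND NOT b AND c AND e) OR (d AND b AND NOT c AND e) OR (d AND b AND c AND NOT e)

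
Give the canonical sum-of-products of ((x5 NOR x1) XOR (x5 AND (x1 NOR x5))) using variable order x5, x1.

Σm(0) = (NOT x5 AND NOT x1)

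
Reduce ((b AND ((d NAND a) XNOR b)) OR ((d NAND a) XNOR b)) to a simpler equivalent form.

By absorption (E OR (E AND v) = E):
= ((d NAND a) XNOR b)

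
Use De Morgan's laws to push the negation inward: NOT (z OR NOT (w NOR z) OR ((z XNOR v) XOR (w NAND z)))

NOT z AND (w NOR z) AND NOT ((z XNOR v) XOR (w NAND z))
De Morgan's: NOT(OR of terms) = AND of negations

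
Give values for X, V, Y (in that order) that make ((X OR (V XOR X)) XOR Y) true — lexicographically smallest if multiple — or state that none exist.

X=0, V=0, Y=1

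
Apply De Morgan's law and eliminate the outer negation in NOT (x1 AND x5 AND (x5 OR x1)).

NOT x1 OR NOT x5 OR NOT (x5 OR x1)
De Morgan's: NOT(AND of terms) = OR of negations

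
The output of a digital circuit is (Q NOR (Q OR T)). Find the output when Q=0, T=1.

Substituting: (0 NOR (0 OR 1))
= 0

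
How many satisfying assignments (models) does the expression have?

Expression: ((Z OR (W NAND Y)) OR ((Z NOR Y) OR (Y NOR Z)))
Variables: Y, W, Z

Satisfying assignments: (0,0,0), (0,0,1), (0,1,0), (0,1,1), (1,0,0), (1,0,1), (1,1,1)
Count: 7 out of 8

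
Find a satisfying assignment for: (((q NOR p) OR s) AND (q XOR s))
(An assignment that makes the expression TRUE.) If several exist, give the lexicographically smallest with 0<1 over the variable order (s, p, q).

s=1, p=0, q=0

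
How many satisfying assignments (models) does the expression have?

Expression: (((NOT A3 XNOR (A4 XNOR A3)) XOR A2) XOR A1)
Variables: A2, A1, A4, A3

Satisfying assignments: (0,0,0,0), (0,0,0,1), (0,1,1,0), (0,1,1,1), (1,0,1,0), (1,0,1,1), (1,1,0,0), (1,1,0,1)
Count: 8 out of 16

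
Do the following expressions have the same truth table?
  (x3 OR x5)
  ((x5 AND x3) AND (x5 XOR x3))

No. Counterexample: with x5=0, x3=1, Expression 1 = 1 but Expression 2 = 0.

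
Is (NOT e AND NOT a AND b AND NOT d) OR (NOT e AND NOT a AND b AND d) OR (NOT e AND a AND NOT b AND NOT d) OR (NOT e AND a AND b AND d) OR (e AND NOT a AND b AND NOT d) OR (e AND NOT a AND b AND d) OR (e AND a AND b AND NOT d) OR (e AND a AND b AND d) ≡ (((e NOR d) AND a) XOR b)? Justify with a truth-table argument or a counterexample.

Yes, they are equivalent — the two output columns agree on all 16 assignments:
e | a | b | d | Expression 1 | Expression 2
-------------------------------------------
0 | 0 | 0 | 0 | 0 | 0
0 | 0 | 0 | 1 | 0 | 0
0 | 0 | 1 | 0 | 1 | 1
0 | 0 | 1 | 1 | 1 | 1
0 | 1 | 0 | 0 | 1 | 1
0 | 1 | 0 | 1 | 0 | 0
0 | 1 | 1 | 0 | 0 | 0
0 | 1 | 1 | 1 | 1 | 1
1 | 0 | 0 | 0 | 0 | 0
1 | 0 | 0 | 1 | 0 | 0
1 | 0 | 1 | 0 | 1 | 1
1 | 0 | 1 | 1 | 1 | 1
1 | 1 | 0 | 0 | 0 | 0
1 | 1 | 0 | 1 | 0 | 0
1 | 1 | 1 | 0 | 1 | 1
1 | 1 | 1 | 1 | 1 | 1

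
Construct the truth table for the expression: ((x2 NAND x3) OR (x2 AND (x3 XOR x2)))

x3 | x2 | Output
----------------
0 | 0 | 1
0 | 1 | 1
1 | 0 | 1
1 | 1 | 0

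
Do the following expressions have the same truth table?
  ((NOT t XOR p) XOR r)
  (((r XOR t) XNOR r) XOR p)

No. Counterexample: with p=0, r=1, t=0, Expression 1 = 0 but Expression 2 = 1.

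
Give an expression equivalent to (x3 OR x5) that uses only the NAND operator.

((x3 NAND x3) NAND (x5 NAND x5))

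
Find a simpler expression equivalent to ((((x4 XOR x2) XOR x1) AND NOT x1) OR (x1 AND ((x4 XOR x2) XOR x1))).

By distribution ((E AND v) OR (E AND NOT v) = E):
= ((x4 XOR x2) XOR x1)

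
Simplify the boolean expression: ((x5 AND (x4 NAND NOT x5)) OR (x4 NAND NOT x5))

By absorption (E OR (E AND v) = E):
= (x4 NAND NOT x5)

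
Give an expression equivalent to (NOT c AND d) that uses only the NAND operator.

(((c NAND c) NAND d) NAND ((c NAND c) NAND d))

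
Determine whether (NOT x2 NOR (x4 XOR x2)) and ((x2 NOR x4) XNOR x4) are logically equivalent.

No. Counterexample: with x4=0, x2=1, Expression 1 = 0 but Expression 2 = 1.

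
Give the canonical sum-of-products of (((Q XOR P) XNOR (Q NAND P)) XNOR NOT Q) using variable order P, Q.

Σm(2) = (P AND NOT Q)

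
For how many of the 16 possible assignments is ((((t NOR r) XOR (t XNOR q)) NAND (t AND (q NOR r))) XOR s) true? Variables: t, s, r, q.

Satisfying assignments: (0,0,0,0), (0,0,0,1), (0,0,1,0), (0,0,1,1), (1,0,0,0), (1,0,0,1), (1,0,1,0), (1,0,1,1)
Count: 8 out of 16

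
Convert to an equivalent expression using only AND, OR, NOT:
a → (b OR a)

NOT a OR (b OR a)
(Implication elimination: A → B = NOT A OR B)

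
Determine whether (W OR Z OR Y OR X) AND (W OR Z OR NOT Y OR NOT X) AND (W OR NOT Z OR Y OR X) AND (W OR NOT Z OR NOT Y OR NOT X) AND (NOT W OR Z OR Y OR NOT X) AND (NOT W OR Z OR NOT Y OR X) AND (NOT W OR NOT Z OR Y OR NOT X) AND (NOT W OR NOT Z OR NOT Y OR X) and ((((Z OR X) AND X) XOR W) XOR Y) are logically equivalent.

Yes, they are equivalent — the two output columns agree on all 16 assignments:
W | Z | Y | X | Expression 1 | Expression 2
-------------------------------------------
0 | 0 | 0 | 0 | 0 | 0
0 | 0 | 0 | 1 | 1 | 1
0 | 0 | 1 | 0 | 1 | 1
0 | 0 | 1 | 1 | 0 | 0
0 | 1 | 0 | 0 | 0 | 0
0 | 1 | 0 | 1 | 1 | 1
0 | 1 | 1 | 0 | 1 | 1
0 | 1 | 1 | 1 | 0 | 0
1 | 0 | 0 | 0 | 1 | 1
1 | 0 | 0 | 1 | 0 | 0
1 | 0 | 1 | 0 | 0 | 0
1 | 0 | 1 | 1 | 1 | 1
1 | 1 | 0 | 0 | 1 | 1
1 | 1 | 0 | 1 | 0 | 0
1 | 1 | 1 | 0 | 0 | 0
1 | 1 | 1 | 1 | 1 | 1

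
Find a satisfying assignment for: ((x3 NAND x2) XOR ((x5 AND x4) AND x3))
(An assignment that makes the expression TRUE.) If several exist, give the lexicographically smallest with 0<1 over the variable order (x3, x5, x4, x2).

x3=0, x5=0, x4=0, x2=0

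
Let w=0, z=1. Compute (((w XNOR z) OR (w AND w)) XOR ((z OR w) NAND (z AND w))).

Substituting: (((0 XNOR 1) OR (0 AND 0)) XOR ((1 OR 0) NAND (1 AND 0)))
= 1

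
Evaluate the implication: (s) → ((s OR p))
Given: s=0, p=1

Antecedent (s) = 0; consequent ((s OR p)) = 1.
0 → 1 = 1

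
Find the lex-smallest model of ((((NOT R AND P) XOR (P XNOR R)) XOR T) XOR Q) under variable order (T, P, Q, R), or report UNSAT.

T=0, P=0, Q=0, R=0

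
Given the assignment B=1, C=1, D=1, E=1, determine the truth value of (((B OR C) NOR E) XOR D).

Substituting: (((1 OR 1) NOR 1) XOR 1)
= 1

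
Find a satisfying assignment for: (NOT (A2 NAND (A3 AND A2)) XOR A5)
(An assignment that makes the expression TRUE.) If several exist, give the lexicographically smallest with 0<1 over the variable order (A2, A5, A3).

A2=0, A5=1, A3=0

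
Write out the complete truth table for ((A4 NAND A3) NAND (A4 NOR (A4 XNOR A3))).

A4 | A3 | Output
----------------
0 | 0 | 1
0 | 1 | 0
1 | 0 | 1
1 | 1 | 1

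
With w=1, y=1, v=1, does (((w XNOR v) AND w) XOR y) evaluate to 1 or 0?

Substituting: (((1 XNOR 1) AND 1) XOR 1)
= 0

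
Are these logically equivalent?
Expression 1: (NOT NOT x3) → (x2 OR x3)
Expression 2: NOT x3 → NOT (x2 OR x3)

No, Inverse is not equivalent to original (counterexample: x2=1, x3=0, x1=0)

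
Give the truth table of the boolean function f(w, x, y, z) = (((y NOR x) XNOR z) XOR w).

w | x | y | z | Output
----------------------
0 | 0 | 0 | 0 | 0
0 | 0 | 0 | 1 | 1
0 | 0 | 1 | 0 | 1
0 | 0 | 1 | 1 | 0
0 | 1 | 0 | 0 | 1
0 | 1 | 0 | 1 | 0
0 | 1 | 1 | 0 | 1
0 | 1 | 1 | 1 | 0
1 | 0 | 0 | 0 | 1
1 | 0 | 0 | 1 | 0
1 | 0 | 1 | 0 | 0
1 | 0 | 1 | 1 | 1
1 | 1 | 0 | 0 | 0
1 | 1 | 0 | 1 | 1
1 | 1 | 1 | 0 | 0
1 | 1 | 1 | 1 | 1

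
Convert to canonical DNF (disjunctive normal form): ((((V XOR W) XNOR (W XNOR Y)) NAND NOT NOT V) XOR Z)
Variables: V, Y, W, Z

(NOT V AND NOT Y AND NOT W AND NOT Z) OR (NOT V AND NOT Y AND W AND NOT Z) OR (NOT V AND Y AND NOT W AND NOT Z) OR (NOT V AND Y AND W AND NOT Z) OR (V AND NOT Y AND NOT W AND Z) OR (V AND NOT Y AND W AND Z) OR (V AND Y AND NOT W AND NOT Z) OR (V AND Y AND W AND NOT Z)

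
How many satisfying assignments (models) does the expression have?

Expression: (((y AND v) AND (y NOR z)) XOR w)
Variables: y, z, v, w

Satisfying assignments: (0,0,0,1), (0,0,1,1), (0,1,0,1), (0,1,1,1), (1,0,0,1), (1,0,1,1), (1,1,0,1), (1,1,1,1)
Count: 8 out of 16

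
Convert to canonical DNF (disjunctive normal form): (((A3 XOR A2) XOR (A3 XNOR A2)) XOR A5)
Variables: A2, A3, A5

(NOT A2 AND NOT A3 AND NOT A5) OR (NOT A2 AND A3 AND NOT A5) OR (A2 AND NOT A3 AND NOT A5) OR (A2 AND A3 AND NOT A5)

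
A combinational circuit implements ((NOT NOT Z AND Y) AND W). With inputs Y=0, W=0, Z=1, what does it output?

Substituting: ((NOT NOT 1 AND 0) AND 0)
= 0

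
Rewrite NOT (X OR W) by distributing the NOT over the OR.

NOT X AND NOT W
De Morgan's: NOT(OR of terms) = AND of negations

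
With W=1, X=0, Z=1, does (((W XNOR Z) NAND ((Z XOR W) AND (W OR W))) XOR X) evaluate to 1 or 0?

Substituting: (((1 XNOR 1) NAND ((1 XOR 1) AND (1 OR 1))) XOR 0)
= 1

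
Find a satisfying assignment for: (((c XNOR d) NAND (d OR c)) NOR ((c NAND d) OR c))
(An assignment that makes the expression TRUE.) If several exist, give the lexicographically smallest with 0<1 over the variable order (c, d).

UNSATISFIABLE - no assignment makes this expression true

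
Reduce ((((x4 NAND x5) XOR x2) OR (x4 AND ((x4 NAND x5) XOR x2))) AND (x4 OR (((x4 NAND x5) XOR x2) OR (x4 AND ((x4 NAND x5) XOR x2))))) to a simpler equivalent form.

By absorption (E AND (E OR v) = E) then absorption (E OR (E AND v) = E):
= ((x4 NAND x5) XOR x2)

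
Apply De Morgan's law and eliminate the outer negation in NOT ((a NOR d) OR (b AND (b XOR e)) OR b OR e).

NOT (a NOR d) AND NOT (b AND (b XOR e)) AND NOT b AND NOT e
De Morgan's: NOT(OR of terms) = AND of negations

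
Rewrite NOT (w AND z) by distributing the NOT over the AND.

NOT w OR NOT z
De Morgan's: NOT(AND of terms) = OR of negations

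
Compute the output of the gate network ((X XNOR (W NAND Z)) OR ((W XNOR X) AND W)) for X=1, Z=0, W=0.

Substituting: ((1 XNOR (0 NAND 0)) OR ((0 XNOR 1) AND 0))
= 1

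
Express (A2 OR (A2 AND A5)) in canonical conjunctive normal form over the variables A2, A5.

(A2 OR A5) AND (A2 OR NOT A5)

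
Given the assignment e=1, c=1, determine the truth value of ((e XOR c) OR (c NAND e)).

Substituting: ((1 XOR 1) OR (1 NAND 1))
= 0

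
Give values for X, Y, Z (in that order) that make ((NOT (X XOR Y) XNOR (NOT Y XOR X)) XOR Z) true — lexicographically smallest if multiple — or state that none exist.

X=0, Y=0, Z=0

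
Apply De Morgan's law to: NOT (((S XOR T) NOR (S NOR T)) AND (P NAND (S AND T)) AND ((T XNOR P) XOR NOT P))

NOT ((S XOR T) NOR (S NOR T)) OR NOT (P NAND (S AND T)) OR NOT ((T XNOR P) XOR NOT P)
De Morgan's: NOT(AND of terms) = OR of negations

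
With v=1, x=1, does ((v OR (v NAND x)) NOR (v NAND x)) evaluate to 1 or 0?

Substituting: ((1 OR (1 NAND 1)) NOR (1 NAND 1))
= 0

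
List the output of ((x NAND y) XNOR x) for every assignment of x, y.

x | y | Output
--------------
0 | 0 | 0
0 | 1 | 0
1 | 0 | 1
1 | 1 | 0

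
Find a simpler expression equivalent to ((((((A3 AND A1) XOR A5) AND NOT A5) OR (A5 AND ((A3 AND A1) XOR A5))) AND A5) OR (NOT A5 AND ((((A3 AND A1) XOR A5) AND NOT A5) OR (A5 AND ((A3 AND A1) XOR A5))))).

By distribution ((E AND v) OR (E AND NOT v) = E) then distribution ((E AND v) OR (E AND NOT v) = E):
= ((A3 AND A1) XOR A5)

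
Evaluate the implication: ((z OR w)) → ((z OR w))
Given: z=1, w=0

Antecedent ((z OR w)) = 1; consequent ((z OR w)) = 1.
1 → 1 = 1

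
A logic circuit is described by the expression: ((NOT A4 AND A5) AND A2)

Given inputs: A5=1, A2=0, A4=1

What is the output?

Substituting: ((NOT 1 AND 1) AND 0)
= 0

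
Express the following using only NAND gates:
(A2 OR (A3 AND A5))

((A2 NAND A2) NAND (((A3 NAND A5) NAND (A3 NAND A5)) NAND ((A3 NAND A5) NAND (A3 NAND A5))))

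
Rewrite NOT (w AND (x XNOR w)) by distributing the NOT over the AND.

NOT w OR NOT (x XNOR w)
De Morgan's: NOT(AND of terms) = OR of negations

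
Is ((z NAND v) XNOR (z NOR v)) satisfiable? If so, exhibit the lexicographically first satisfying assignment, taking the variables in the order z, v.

z=0, v=0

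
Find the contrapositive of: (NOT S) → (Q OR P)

Contrapositive: NOT (Q OR P) → S
Note: A statement and its contrapositive are logically equivalent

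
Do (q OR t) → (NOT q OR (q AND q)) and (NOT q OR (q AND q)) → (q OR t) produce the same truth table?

No, Converse is not equivalent to original (counterexample: s=0, q=0, t=0)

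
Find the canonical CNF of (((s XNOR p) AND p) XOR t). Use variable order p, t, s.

(p OR t OR s) AND (p OR t OR NOT s) AND (NOT p OR t OR s) AND (NOT p OR NOT t OR NOT s)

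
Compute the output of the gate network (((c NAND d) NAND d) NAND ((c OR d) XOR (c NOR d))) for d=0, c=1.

Substituting: (((1 NAND 0) NAND 0) NAND ((1 OR 0) XOR (1 NOR 0)))
= 0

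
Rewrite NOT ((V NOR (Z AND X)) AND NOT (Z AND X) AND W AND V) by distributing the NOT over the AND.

NOT (V NOR (Z AND X)) OR (Z AND X) OR NOT W OR NOT V
De Morgan's: NOT(AND of terms) = OR of negations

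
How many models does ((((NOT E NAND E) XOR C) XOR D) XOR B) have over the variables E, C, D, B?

Satisfying assignments: (0,0,0,0), (0,0,1,1), (0,1,0,1), (0,1,1,0), (1,0,0,0), (1,0,1,1), (1,1,0,1), (1,1,1,0)
Count: 8 out of 16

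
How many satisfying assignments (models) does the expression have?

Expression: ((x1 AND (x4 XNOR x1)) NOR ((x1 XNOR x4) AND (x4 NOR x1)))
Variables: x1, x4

Satisfying assignments: (0,1), (1,0)
Count: 2 out of 4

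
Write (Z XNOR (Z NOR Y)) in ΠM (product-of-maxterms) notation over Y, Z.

ΠM(0, 1, 3) = (Y OR Z) AND (Y OR NOT Z) AND (NOT Y OR NOT Z)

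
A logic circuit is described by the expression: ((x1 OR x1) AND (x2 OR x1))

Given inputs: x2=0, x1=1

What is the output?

Substituting: ((1 OR 1) AND (0 OR 1))
= 1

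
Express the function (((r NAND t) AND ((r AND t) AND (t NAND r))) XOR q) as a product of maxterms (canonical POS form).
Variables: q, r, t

ΠM(0, 1, 2, 3) = (q OR r OR t) AND (q OR r OR NOT t) AND (q OR NOT r OR t) AND (q OR NOT r OR NOT t)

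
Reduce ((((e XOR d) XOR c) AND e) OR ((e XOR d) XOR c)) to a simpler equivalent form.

By absorption (E OR (E AND v) = E):
= ((e XOR d) XOR c)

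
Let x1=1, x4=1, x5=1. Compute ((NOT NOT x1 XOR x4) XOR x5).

Substituting: ((NOT NOT 1 XOR 1) XOR 1)
= 1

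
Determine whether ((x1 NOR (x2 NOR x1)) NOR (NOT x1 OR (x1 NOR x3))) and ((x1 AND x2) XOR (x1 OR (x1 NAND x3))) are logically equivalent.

No. Counterexample: with x3=0, x2=0, x1=0, Expression 1 = 0 but Expression 2 = 1.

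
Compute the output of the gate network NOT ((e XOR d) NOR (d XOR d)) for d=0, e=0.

Substituting: NOT ((0 XOR 0) NOR (0 XOR 0))
= 0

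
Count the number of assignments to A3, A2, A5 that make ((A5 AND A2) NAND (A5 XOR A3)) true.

Satisfying assignments: (0,0,0), (0,0,1), (0,1,0), (1,0,0), (1,0,1), (1,1,0), (1,1,1)
Count: 7 out of 8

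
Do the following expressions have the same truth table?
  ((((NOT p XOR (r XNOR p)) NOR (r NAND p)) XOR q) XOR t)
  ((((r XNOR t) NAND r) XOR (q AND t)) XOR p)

No. Counterexample: with p=0, q=0, t=0, r=0, Expression 1 = 0 but Expression 2 = 1.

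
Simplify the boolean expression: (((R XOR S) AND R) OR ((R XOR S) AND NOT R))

By distribution ((E AND v) OR (E AND NOT v) = E):
= (R XOR S)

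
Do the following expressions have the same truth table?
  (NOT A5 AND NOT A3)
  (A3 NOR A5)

Yes, they are equivalent — the two output columns agree on all 4 assignments:
A5 | A3 | Expression 1 | Expression 2
-------------------------------------
0 | 0 | 1 | 1
0 | 1 | 0 | 0
1 | 0 | 0 | 0
1 | 1 | 0 | 0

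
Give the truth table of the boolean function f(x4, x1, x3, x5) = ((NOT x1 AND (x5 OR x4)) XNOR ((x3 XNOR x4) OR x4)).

x4 | x1 | x3 | x5 | Output
--------------------------
0 | 0 | 0 | 0 | 0
0 | 0 | 0 | 1 | 1
0 | 0 | 1 | 0 | 1
0 | 0 | 1 | 1 | 0
0 | 1 | 0 | 0 | 0
0 | 1 | 0 | 1 | 0
0 | 1 | 1 | 0 | 1
0 | 1 | 1 | 1 | 1
1 | 0 | 0 | 0 | 1
1 | 0 | 0 | 1 | 1
1 | 0 | 1 | 0 | 1
1 | 0 | 1 | 1 | 1
1 | 1 | 0 | 0 | 0
1 | 1 | 0 | 1 | 0
1 | 1 | 1 | 0 | 0
1 | 1 | 1 | 1 | 0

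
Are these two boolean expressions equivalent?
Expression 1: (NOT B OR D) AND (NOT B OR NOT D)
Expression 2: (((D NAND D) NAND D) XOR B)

Yes, they are equivalent — the two output columns agree on all 4 assignments:
B | D | Expression 1 | Expression 2
-----------------------------------
0 | 0 | 1 | 1
0 | 1 | 1 | 1
1 | 0 | 0 | 0
1 | 1 | 0 | 0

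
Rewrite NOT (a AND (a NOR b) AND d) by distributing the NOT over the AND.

NOT a OR NOT (a NOR b) OR NOT d
De Morgan's: NOT(AND of terms) = OR of negations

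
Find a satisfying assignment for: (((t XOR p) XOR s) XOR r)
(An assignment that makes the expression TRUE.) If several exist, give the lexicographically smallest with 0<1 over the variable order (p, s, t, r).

p=0, s=0, t=0, r=1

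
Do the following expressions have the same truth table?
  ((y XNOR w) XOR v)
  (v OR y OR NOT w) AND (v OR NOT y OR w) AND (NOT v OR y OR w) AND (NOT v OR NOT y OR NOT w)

Yes, they are equivalent — the two output columns agree on all 8 assignments:
v | y | w | Expression 1 | Expression 2
---------------------------------------
0 | 0 | 0 | 1 | 1
0 | 0 | 1 | 0 | 0
0 | 1 | 0 | 0 | 0
0 | 1 | 1 | 1 | 1
1 | 0 | 0 | 0 | 0
1 | 0 | 1 | 1 | 1
1 | 1 | 0 | 1 | 1
1 | 1 | 1 | 0 | 0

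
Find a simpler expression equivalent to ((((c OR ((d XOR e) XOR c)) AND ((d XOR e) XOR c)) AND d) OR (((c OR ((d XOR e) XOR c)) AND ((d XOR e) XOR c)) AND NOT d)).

By distribution ((E AND v) OR (E AND NOT v) = E) then absorption (E AND (E OR v) = E):
= ((d XOR e) XOR c)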